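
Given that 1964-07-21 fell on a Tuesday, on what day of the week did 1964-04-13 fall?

Count forward from the earlier date (April 13, 1964) to the later (July 21, 1964):
April 1964: 30 − 13 = 17 days remain.
Then May (31), June (30): 31 + 30 = 61 days.
July 1–21, 1964: 21 days.
Total: 17 + 61 + 21 = 99 days.
99 mod 7 = 1, so 1 day before Tuesday is Monday.

Monday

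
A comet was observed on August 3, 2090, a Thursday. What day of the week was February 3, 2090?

Friday

Count forward from the earlier date (February 3, 2090) to the later (August 3, 2090):
February 2090: 28 − 3 = 25 days remain (2090 is not a leap year, so February has 28 days).
Then March (31), April (30), May (31), June (30), July (31): 31 + 30 + 31 + 30 + 31 = 153 days.
August 1–3, 2090: 3 days.
Total: 25 + 153 + 3 = 181 days.
181 mod 7 = 6, so 6 days before Thursday is Friday.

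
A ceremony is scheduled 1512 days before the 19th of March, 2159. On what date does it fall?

the 27th of January, 2155

Count 1512 days before March 19, 2159:
Day-of-year of January 27, 2155: 27.
Day-of-year of March 19, 2159: 78.
2155 has 365 days, so 365 − 27 = 338 days remain in 2155.
Full years: 2156: 366; 2157: 365; 2158: 365. Sum = 1096.
Total: 338 + 1096 + 78 = 1512 days.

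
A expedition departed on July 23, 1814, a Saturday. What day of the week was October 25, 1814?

July 1814: 31 − 23 = 8 days remain.
Then August (31), September (30): 31 + 30 = 61 days.
October 1–25, 1814: 25 days.
Total: 8 + 61 + 25 = 94 days.
94 mod 7 = 3, so 3 days after Saturday is Tuesday.

Tuesday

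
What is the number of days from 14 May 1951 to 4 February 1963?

From May 14, 1951 to May 14, 1962: 11 years, of which 3 contain a Feb 29 — 8×365 + 3×366 = 4018 days.
May 1962: 31 − 14 = 17 days remain.
Then June (30), July (31), August (31), September (30), October (31), November (30), December (31), January (31): 30 + 31 + 31 + 30 + 31 + 30 + 31 + 31 = 245 days.
February 1–4, 1963: 4 days (1963 is not a leap year).
Residual: 266 days.
Total: 4284 days.

4284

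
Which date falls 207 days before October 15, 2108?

March 22, 2108

Count 207 days before October 15, 2108:
March 2108: 31 − 22 = 9 days remain.
Then April (30), May (31), June (30), July (31), August (31), September (30): 30 + 31 + 30 + 31 + 31 + 30 = 183 days.
October 1–15, 2108: 15 days.
Total: 9 + 183 + 15 = 207 days.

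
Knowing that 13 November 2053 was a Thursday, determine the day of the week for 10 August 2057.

November 13, 2053 → November 13, 2054: 365 days.
November 13, 2054 → November 13, 2055: 365 days.
November 13, 2055 → November 13, 2056: 366 days (2056 is a leap year).
November 2056: 30 − 13 = 17 days remain.
Then December (31), January (31), February 2057 (28), March (31), April (30), May (31), June (30), July (31): 31 + 31 + 28 + 31 + 30 + 31 + 30 + 31 = 243 days.
August 1–10, 2057: 10 days.
Residual: 270 days.
Total: 1366 days.
1366 mod 7 = 1, so 1 day after Thursday is Friday.

Friday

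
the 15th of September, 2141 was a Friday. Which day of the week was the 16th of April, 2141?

Sunday

Count forward from the earlier date (April 16, 2141) to the later (September 15, 2141):
April 2141: 30 − 16 = 14 days remain.
Then May (31), June (30), July (31), August (31): 31 + 30 + 31 + 31 = 123 days.
September 1–15, 2141: 15 days.
Total: 14 + 123 + 15 = 152 days.
152 mod 7 = 5, so 5 days before Friday is Sunday.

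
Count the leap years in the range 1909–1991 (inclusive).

Years divisible by 4: 1912, 1916, …, 1988 — 20 in all.
No century exceptions apply. Count: 20.

20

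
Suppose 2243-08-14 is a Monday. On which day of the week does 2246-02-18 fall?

August 14, 2243 → August 14, 2244: 366 days (2244 is a leap year).
August 14, 2244 → August 14, 2245: 365 days.
August 2245: 31 − 14 = 17 days remain.
Then September (30), October (31), November (30), December (31), January (31): 30 + 31 + 30 + 31 + 31 = 153 days.
February 1–18, 2246: 18 days (2246 is not a leap year).
Residual: 188 days.
Total: 919 days.
919 mod 7 = 2, so 2 days after Monday is Wednesday.

Wednesday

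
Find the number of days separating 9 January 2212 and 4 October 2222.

From January 9, 2212 to January 9, 2222: 10 years, of which 3 contain a Feb 29 — 7×365 + 3×366 = 3653 days.
January 2222: 31 − 9 = 22 days remain.
Then February 2222 (28), March (31), April (30), May (31), June (30), July (31), August (31), September (30): 28 + 31 + 30 + 31 + 30 + 31 + 31 + 30 = 242 days.
October 1–4, 2222: 4 days.
Residual: 268 days.
Total: 3921 days.

3921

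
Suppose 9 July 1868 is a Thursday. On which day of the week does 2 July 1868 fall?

Count forward from the earlier date (July 2, 1868) to the later (July 9, 1868):
Within July 1868: 9 − 2 = 7 days.
7 is a multiple of 7, so 2 July 1868 falls on the same weekday: Thursday.

Thursday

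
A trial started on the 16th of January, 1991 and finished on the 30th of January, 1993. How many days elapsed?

January 1991: 31 − 16 = 15 days remain.
Then 23 full months totalling 700 days.
January 1–30, 1993: 30 days.
Total: 15 + 700 + 30 = 745 days.

745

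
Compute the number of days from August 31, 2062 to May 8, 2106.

15955

From August 31, 2062 to August 31, 2105: 43 years, of which 10 contain a Feb 29 — 33×365 + 10×366 = 15705 days.
(2100 is not a leap year (divisible by 100 but not 400).)
August 2105: 31 − 31 = 0 days remain.
Then September (30), October (31), November (30), December (31), January (31), February 2106 (28), March (31), April (30): 30 + 31 + 30 + 31 + 31 + 28 + 31 + 30 = 242 days.
May 1–8, 2106: 8 days.
Residual: 250 days.
Total: 15955 days.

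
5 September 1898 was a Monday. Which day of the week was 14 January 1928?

Saturday

From September 5, 1898 to September 5, 1927: 29 years, of which 6 contain a Feb 29 — 23×365 + 6×366 = 10591 days.
(1900 is not a leap year (divisible by 100 but not 400).)
September 1927: 30 − 5 = 25 days remain.
Then October (31), November (30), December (31): 31 + 30 + 31 = 92 days.
January 1–14, 1928: 14 days.
Residual: 131 days.
Total: 10722 days.
10722 mod 7 = 5, so 5 days after Monday is Saturday.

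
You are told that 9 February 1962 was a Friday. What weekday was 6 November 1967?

Day-of-year of February 9, 1962: 40.
Day-of-year of November 6, 1967: 310.
1962 has 365 days, so 365 − 40 = 325 days remain in 1962.
Full years: 1963: 365; 1964: 366; 1965: 365; 1966: 365. Sum = 1461.
Total: 325 + 1461 + 310 = 2096 days.
2096 mod 7 = 3, so 3 days after Friday is Monday.

Monday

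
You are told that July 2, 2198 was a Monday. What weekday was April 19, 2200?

Saturday

July 2198: 31 − 2 = 29 days remain.
Then 20 full months totalling 608 days.
April 1–19, 2200: 19 days.
Total: 29 + 608 + 19 = 656 days.
656 mod 7 = 5, so 5 days after Monday is Saturday.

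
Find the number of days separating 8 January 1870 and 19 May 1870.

131

January 1870: 31 − 8 = 23 days remain.
Then February 1870 (28), March (31), April (30): 28 + 31 + 30 = 89 days.
May 1–19, 1870: 19 days.
Total: 23 + 89 + 19 = 131 days.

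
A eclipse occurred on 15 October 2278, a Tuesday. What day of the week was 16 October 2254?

Monday

Count forward from the earlier date (October 16, 2254) to the later (October 15, 2278):
From October 16, 2254 to October 16, 2277: 23 years, of which 6 contain a Feb 29 — 17×365 + 6×366 = 8401 days.
October 2277: 31 − 16 = 15 days remain.
Then 11 full months totalling 334 days.
October 1–15, 2278: 15 days.
Residual: 364 days.
Total: 8765 days.
8765 mod 7 = 1, so 1 day before Tuesday is Monday.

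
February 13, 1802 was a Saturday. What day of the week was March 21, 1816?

Day-of-year of February 13, 1802: 44.
Day-of-year of March 21, 1816: 81.
1802 has 365 days, so 365 − 44 = 321 days remain in 1802.
Full years 1803–1815: 10 common + 3 leap = 10×365 + 3×366 = 4748 days.
Total: 321 + 4748 + 81 = 5150 days.
5150 mod 7 = 5, so 5 days after Saturday is Thursday.

Thursday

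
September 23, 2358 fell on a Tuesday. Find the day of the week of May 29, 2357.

Count forward from the earlier date (May 29, 2357) to the later (September 23, 2358):
Day-of-year of May 29, 2357: 149.
Day-of-year of September 23, 2358: 266.
2357 has 365 days, so 365 − 149 = 216 days remain in 2357.
Total: 216 + 266 = 482 days.
482 mod 7 = 6, so 6 days before Tuesday is Wednesday.

Wednesday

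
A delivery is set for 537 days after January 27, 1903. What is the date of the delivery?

July 17, 1904

Count 537 days after January 27, 1903:
January 1903: 31 − 27 = 4 days remain.
Then 17 full months totalling 516 days.
July 1–17, 1904: 17 days.
Total: 4 + 516 + 17 = 537 days.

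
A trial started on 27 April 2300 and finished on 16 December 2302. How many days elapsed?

963

April 27, 2300 → April 27, 2301: 365 days.
April 27, 2301 → April 27, 2302: 365 days.
April 2302: 30 − 27 = 3 days remain.
Then May (31), June (30), July (31), August (31), September (30), October (31), November (30): 31 + 30 + 31 + 31 + 30 + 31 + 30 = 214 days.
December 1–16, 2302: 16 days.
Residual: 233 days.
Total: 963 days.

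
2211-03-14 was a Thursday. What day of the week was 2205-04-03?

Wednesday

Count forward from the earlier date (April 3, 2205) to the later (March 14, 2211):
April 3, 2205 → April 3, 2206: 365 days.
April 3, 2206 → April 3, 2207: 365 days.
April 3, 2207 → April 3, 2208: 366 days (2208 is a leap year).
April 3, 2208 → April 3, 2209: 365 days.
April 3, 2209 → April 3, 2210: 365 days.
April 2210: 30 − 3 = 27 days remain.
Then 10 full months totalling 304 days.
March 1–14, 2211: 14 days.
Residual: 345 days.
Total: 2171 days.
2171 mod 7 = 1, so 1 day before Thursday is Wednesday.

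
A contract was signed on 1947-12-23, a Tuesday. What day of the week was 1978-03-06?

From December 23, 1947 to December 23, 1977: 30 years, of which 8 contain a Feb 29 — 22×365 + 8×366 = 10958 days.
December 1977: 31 − 23 = 8 days remain.
Then January (31), February 1978 (28): 31 + 28 = 59 days.
March 1–6, 1978: 6 days.
Residual: 73 days.
Total: 11031 days.
11031 mod 7 = 6, so 6 days after Tuesday is Monday.

Monday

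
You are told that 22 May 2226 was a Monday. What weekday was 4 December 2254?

Monday

From May 22, 2226 to May 22, 2254: 28 years, of which 7 contain a Feb 29 — 21×365 + 7×366 = 10227 days.
May 2254: 31 − 22 = 9 days remain.
Then June (30), July (31), August (31), September (30), October (31), November (30): 30 + 31 + 31 + 30 + 31 + 30 = 183 days.
December 1–4, 2254: 4 days.
Residual: 196 days.
Total: 10423 days.
10423 is a multiple of 7, so 4 December 2254 falls on the same weekday: Monday.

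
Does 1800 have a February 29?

No

1800 is not a leap year (divisible by 100 but not 400).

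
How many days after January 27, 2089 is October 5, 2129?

14860

From January 27, 2089 to January 27, 2129: 40 years, of which 9 contain a Feb 29 — 31×365 + 9×366 = 14609 days.
(2100 is not a leap year (divisible by 100 but not 400).)
January 2129: 31 − 27 = 4 days remain.
Then February 2129 (28), March (31), April (30), May (31), June (30), July (31), August (31), September (30): 28 + 31 + 30 + 31 + 30 + 31 + 31 + 30 = 242 days.
October 1–5, 2129: 5 days.
Residual: 251 days.
Total: 14860 days.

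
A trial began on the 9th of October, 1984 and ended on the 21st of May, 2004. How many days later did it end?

7164

From October 9, 1984 to October 9, 2003: 19 years, of which 4 contain a Feb 29 — 15×365 + 4×366 = 6939 days.
(2000 is a leap year (divisible by 400).)
October 2003: 31 − 9 = 22 days remain.
Then November (30), December (31), January (31), February 2004 (29), March (31), April (30): 30 + 31 + 31 + 29 + 31 + 30 = 182 days.
May 1–21, 2004: 21 days.
Residual: 225 days.
Total: 7164 days.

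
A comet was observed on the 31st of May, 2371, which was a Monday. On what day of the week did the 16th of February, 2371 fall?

Tuesday

Count forward from the earlier date (February 16, 2371) to the later (May 31, 2371):
February 2371: 28 − 16 = 12 days remain (2371 is not a leap year, so February has 28 days).
Then March (31), April (30): 31 + 30 = 61 days.
May 1–31, 2371: 31 days.
Total: 12 + 61 + 31 = 104 days.
104 mod 7 = 6, so 6 days before Monday is Tuesday.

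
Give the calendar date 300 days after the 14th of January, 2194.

the 10th of November, 2194

Count 300 days after January 14, 2194:
January 2194: 31 − 14 = 17 days remain.
Then 9 full months totalling 273 days.
November 1–10, 2194: 10 days.
Total: 17 + 273 + 10 = 300 days.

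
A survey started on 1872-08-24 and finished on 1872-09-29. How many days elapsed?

August 1872: 31 − 24 = 7 days remain.
September 1–29, 1872: 29 days.
Total: 7 + 29 = 36 days.

36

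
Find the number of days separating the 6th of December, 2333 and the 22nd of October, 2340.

2512

December 6, 2333 → December 6, 2334: 365 days.
December 6, 2334 → December 6, 2335: 365 days.
December 6, 2335 → December 6, 2336: 366 days (2336 is a leap year).
December 6, 2336 → December 6, 2337: 365 days.
December 6, 2337 → December 6, 2338: 365 days.
December 6, 2338 → December 6, 2339: 365 days.
December 2339: 31 − 6 = 25 days remain.
Then 9 full months totalling 274 days.
October 1–22, 2340: 22 days.
Residual: 321 days.
Total: 2512 days.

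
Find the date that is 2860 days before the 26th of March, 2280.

the 27th of May, 2272

Count 2860 days before March 26, 2280:
From May 27, 2272 to May 27, 2279: 7 years, of which 1 contains a Feb 29 — 6×365 + 1×366 = 2556 days.
May 2279: 31 − 27 = 4 days remain.
Then 9 full months totalling 274 days.
March 1–26, 2280: 26 days.
Residual: 304 days.
Total: 2860 days.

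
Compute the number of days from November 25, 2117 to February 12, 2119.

November 25, 2117 → November 25, 2118: 365 days.
November 2118: 30 − 25 = 5 days remain.
Then December (31), January (31): 31 + 31 = 62 days.
February 1–12, 2119: 12 days (2119 is not a leap year).
Residual: 79 days.
Total: 444 days.

444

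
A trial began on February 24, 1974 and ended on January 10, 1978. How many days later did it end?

February 24, 1974 → February 24, 1975: 365 days.
February 24, 1975 → February 24, 1976: 365 days.
February 24, 1976 → February 24, 1977: 366 days (1976 is a leap year).
February 1977: 28 − 24 = 4 days remain (1977 is not a leap year, so February has 28 days).
Then 10 full months totalling 306 days.
January 1–10, 1978: 10 days.
Residual: 320 days.
Total: 1416 days.

1416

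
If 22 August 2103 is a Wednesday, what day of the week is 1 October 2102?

Count forward from the earlier date (October 1, 2102) to the later (August 22, 2103):
October 2102: 31 − 1 = 30 days remain.
Then 9 full months totalling 273 days.
August 1–22, 2103: 22 days.
Residual: 325 days.
Total: 325 days.
325 mod 7 = 3, so 3 days before Wednesday is Sunday.

Sunday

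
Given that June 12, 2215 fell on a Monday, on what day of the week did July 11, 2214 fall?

Count forward from the earlier date (July 11, 2214) to the later (June 12, 2215):
Day-of-year of July 11, 2214: 192.
Day-of-year of June 12, 2215: 163.
2214 has 365 days, so 365 − 192 = 173 days remain in 2214.
Total: 173 + 163 = 336 days.
336 is a multiple of 7, so July 11, 2214 falls on the same weekday: Monday.

Monday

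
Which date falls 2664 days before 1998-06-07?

1991-02-20

Count 2664 days before June 7, 1998:
Day-of-year of February 20, 1991: 51.
Day-of-year of June 7, 1998: 158.
1991 has 365 days, so 365 − 51 = 314 days remain in 1991.
Full years: 1992: 366; 1993: 365; 1994: 365; 1995: 365; 1996: 366; 1997: 365. Sum = 2192.
Total: 314 + 2192 + 158 = 2664 days.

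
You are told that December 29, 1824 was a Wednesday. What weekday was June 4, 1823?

Wednesday

Count forward from the earlier date (June 4, 1823) to the later (December 29, 1824):
June 4, 1823 → June 4, 1824: 366 days (1824 is a leap year).
June 1824: 30 − 4 = 26 days remain.
Then July (31), August (31), September (30), October (31), November (30): 31 + 31 + 30 + 31 + 30 = 153 days.
December 1–29, 1824: 29 days.
Residual: 208 days.
Total: 574 days.
574 is a multiple of 7, so June 4, 1823 falls on the same weekday: Wednesday.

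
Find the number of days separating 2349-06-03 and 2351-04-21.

687

June 3, 2349 → June 3, 2350: 365 days.
June 2350: 30 − 3 = 27 days remain.
Then 9 full months totalling 274 days.
April 1–21, 2351: 21 days.
Residual: 322 days.
Total: 687 days.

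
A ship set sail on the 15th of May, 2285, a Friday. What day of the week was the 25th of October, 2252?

Count forward from the earlier date (October 25, 2252) to the later (May 15, 2285):
Day-of-year of October 25, 2252: 299.
Day-of-year of May 15, 2285: 135.
2252 has 366 days, so 366 − 299 = 67 days remain in 2252.
Full years 2253–2284: 24 common + 8 leap = 24×365 + 8×366 = 11688 days.
Total: 67 + 11688 + 135 = 11890 days.
11890 mod 7 = 4, so 4 days before Friday is Monday.

Monday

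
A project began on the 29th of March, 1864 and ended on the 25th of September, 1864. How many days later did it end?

180

March 1864: 31 − 29 = 2 days remain.
Then April (30), May (31), June (30), July (31), August (31): 30 + 31 + 30 + 31 + 31 = 153 days.
September 1–25, 1864: 25 days.
Total: 2 + 153 + 25 = 180 days.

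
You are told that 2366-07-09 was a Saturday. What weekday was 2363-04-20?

Saturday

Count forward from the earlier date (April 20, 2363) to the later (July 9, 2366):
April 20, 2363 → April 20, 2364: 366 days (2364 is a leap year).
April 20, 2364 → April 20, 2365: 365 days.
April 20, 2365 → April 20, 2366: 365 days.
April 2366: 30 − 20 = 10 days remain.
Then May (31), June (30): 31 + 30 = 61 days.
July 1–9, 2366: 9 days.
Residual: 80 days.
Total: 1176 days.
1176 is a multiple of 7, so 2363-04-20 falls on the same weekday: Saturday.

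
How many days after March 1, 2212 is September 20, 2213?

March 2212: 31 − 1 = 30 days remain.
Then 17 full months totalling 518 days.
September 1–20, 2213: 20 days.
Total: 30 + 518 + 20 = 568 days.

568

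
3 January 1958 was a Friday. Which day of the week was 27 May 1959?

January 1958: 31 − 3 = 28 days remain.
Then 15 full months totalling 454 days.
May 1–27, 1959: 27 days.
Total: 28 + 454 + 27 = 509 days.
509 mod 7 = 5, so 5 days after Friday is Wednesday.

Wednesday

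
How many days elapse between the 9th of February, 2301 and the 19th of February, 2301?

Within February 2301: 19 − 9 = 10 days.

10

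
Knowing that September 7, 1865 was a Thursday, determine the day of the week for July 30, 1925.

Day-of-year of September 7, 1865: 250.
Day-of-year of July 30, 1925: 211.
1865 has 365 days, so 365 − 250 = 115 days remain in 1865.
Full years 1866–1924: 45 common + 14 leap = 45×365 + 14×366 = 21549 days.
Total: 115 + 21549 + 211 = 21875 days.
21875 is a multiple of 7, so July 30, 1925 falls on the same weekday: Thursday.

Thursday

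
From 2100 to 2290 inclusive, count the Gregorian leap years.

Years divisible by 4: 2100, 2104, …, 2288 — 48 in all.
Of these, 2100, 2200 are divisible by 100 but not 400, so not leap.
Leap years: 48 − 2 = 46.

46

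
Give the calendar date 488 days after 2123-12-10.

2125-04-11

Count 488 days after December 10, 2123:
Day-of-year of December 10, 2123: 344.
Day-of-year of April 11, 2125: 101.
2123 has 365 days, so 365 − 344 = 21 days remain in 2123.
Full years: 2124: 366. Sum = 366.
Total: 21 + 366 + 101 = 488 days.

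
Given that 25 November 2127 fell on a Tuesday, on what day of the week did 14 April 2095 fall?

Thursday

Count forward from the earlier date (April 14, 2095) to the later (November 25, 2127):
From April 14, 2095 to April 14, 2127: 32 years, of which 7 contain a Feb 29 — 25×365 + 7×366 = 11687 days.
(2100 is not a leap year (divisible by 100 but not 400).)
April 2127: 30 − 14 = 16 days remain.
Then May (31), June (30), July (31), August (31), September (30), October (31): 31 + 30 + 31 + 31 + 30 + 31 = 184 days.
November 1–25, 2127: 25 days.
Residual: 225 days.
Total: 11912 days.
11912 mod 7 = 5, so 5 days before Tuesday is Thursday.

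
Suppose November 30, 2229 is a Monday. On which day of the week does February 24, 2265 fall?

Friday

From November 30, 2229 to November 30, 2264: 35 years, of which 9 contain a Feb 29 — 26×365 + 9×366 = 12784 days.
November 2264: 30 − 30 = 0 days remain.
Then December (31), January (31): 31 + 31 = 62 days.
February 1–24, 2265: 24 days (2265 is not a leap year).
Residual: 86 days.
Total: 12870 days.
12870 mod 7 = 4, so 4 days after Monday is Friday.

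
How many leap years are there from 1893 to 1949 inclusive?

13

Years divisible by 4: 1896, 1900, …, 1948 — 14 in all.
Of these, 1900 is divisible by 100 but not 400, so not leap.
Leap years: 14 − 1 = 13.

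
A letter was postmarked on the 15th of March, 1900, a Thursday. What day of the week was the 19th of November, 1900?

March 1900: 31 − 15 = 16 days remain.
Then April (30), May (31), June (30), July (31), August (31), September (30), October (31): 30 + 31 + 30 + 31 + 31 + 30 + 31 = 214 days.
November 1–19, 1900: 19 days.
Total: 16 + 214 + 19 = 249 days.
249 mod 7 = 4, so 4 days after Thursday is Monday.

Monday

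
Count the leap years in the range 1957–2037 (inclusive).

Years divisible by 4: 1960, 1964, …, 2036 — 20 in all.
2000 is divisible by 400, so still leap.
No century exceptions apply. Count: 20.

20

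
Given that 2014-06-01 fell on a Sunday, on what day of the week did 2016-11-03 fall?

June 1, 2014 → June 1, 2015: 365 days.
June 1, 2015 → June 1, 2016: 366 days (2016 is a leap year).
June 2016: 30 − 1 = 29 days remain.
Then July (31), August (31), September (30), October (31): 31 + 31 + 30 + 31 = 123 days.
November 1–3, 2016: 3 days.
Residual: 155 days.
Total: 886 days.
886 mod 7 = 4, so 4 days after Sunday is Thursday.

Thursday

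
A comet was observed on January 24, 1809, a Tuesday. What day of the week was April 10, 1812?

Friday

Day-of-year of January 24, 1809: 24.
Day-of-year of April 10, 1812: 101.
1809 has 365 days, so 365 − 24 = 341 days remain in 1809.
Full years: 1810: 365; 1811: 365. Sum = 730.
Total: 341 + 730 + 101 = 1172 days.
1172 mod 7 = 3, so 3 days after Tuesday is Friday.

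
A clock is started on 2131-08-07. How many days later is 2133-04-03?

605

August 2131: 31 − 7 = 24 days remain.
Then 19 full months totalling 578 days.
April 1–3, 2133: 3 days.
Total: 24 + 578 + 3 = 605 days.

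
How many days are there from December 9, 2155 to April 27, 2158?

870

December 9, 2155 → December 9, 2156: 366 days (2156 is a leap year).
December 9, 2156 → December 9, 2157: 365 days.
December 2157: 31 − 9 = 22 days remain.
Then January (31), February 2158 (28), March (31): 31 + 28 + 31 = 90 days.
April 1–27, 2158: 27 days.
Residual: 139 days.
Total: 870 days.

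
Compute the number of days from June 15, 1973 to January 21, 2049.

Day-of-year of June 15, 1973: 166.
Day-of-year of January 21, 2049: 21.
1973 has 365 days, so 365 − 166 = 199 days remain in 1973.
Full years 1974–2048: 56 common + 19 leap = 56×365 + 19×366 = 27394 days.
Total: 199 + 27394 + 21 = 27614 days.

27614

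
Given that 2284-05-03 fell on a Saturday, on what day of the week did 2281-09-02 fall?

Friday

Count forward from the earlier date (September 2, 2281) to the later (May 3, 2284):
Day-of-year of September 2, 2281: 245.
Day-of-year of May 3, 2284: 124.
2281 has 365 days, so 365 − 245 = 120 days remain in 2281.
Full years: 2282: 365; 2283: 365. Sum = 730.
Total: 120 + 730 + 124 = 974 days.
974 mod 7 = 1, so 1 day before Saturday is Friday.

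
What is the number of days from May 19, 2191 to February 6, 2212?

Day-of-year of May 19, 2191: 139.
Day-of-year of February 6, 2212: 37.
2191 has 365 days, so 365 − 139 = 226 days remain in 2191.
Full years 2192–2211: 16 common + 4 leap = 16×365 + 4×366 = 7304 days.
Total: 226 + 7304 + 37 = 7567 days.

7567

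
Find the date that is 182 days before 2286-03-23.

2285-09-22

Count 182 days before March 23, 2286:
September 2285: 30 − 22 = 8 days remain.
Then October (31), November (30), December (31), January (31), February 2286 (28): 31 + 30 + 31 + 31 + 28 = 151 days.
March 1–23, 2286: 23 days.
Residual: 182 days.
Total: 182 days.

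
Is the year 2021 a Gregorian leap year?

2021 is not a leap year.

No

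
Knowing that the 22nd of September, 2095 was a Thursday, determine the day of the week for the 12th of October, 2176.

From September 22, 2095 to September 22, 2176: 81 years, of which 20 contain a Feb 29 — 61×365 + 20×366 = 29585 days.
(2100 is not a leap year (divisible by 100 but not 400).)
September 2176: 30 − 22 = 8 days remain.
October 1–12, 2176: 12 days.
Residual: 20 days.
Total: 29605 days.
29605 mod 7 = 2, so 2 days after Thursday is Saturday.

Saturday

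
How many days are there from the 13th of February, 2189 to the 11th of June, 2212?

8518

From February 13, 2189 to February 13, 2212: 23 years, of which 4 contain a Feb 29 — 19×365 + 4×366 = 8399 days.
(2200 is not a leap year (divisible by 100 but not 400).)
February 2212: 29 − 13 = 16 days remain (2212 is a leap year, so February has 29 days).
Then March (31), April (30), May (31): 31 + 30 + 31 = 92 days.
June 1–11, 2212: 11 days.
Residual: 119 days.
Total: 8518 days.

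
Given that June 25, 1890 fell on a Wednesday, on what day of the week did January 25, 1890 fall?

Saturday

Count forward from the earlier date (January 25, 1890) to the later (June 25, 1890):
January 1890: 31 − 25 = 6 days remain.
Then February 1890 (28), March (31), April (30), May (31): 28 + 31 + 30 + 31 = 120 days.
June 1–25, 1890: 25 days.
Total: 6 + 120 + 25 = 151 days.
151 mod 7 = 4, so 4 days before Wednesday is Saturday.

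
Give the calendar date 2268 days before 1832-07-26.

1826-05-11

Count 2268 days before July 26, 1832:
May 11, 1826 → May 11, 1827: 365 days.
May 11, 1827 → May 11, 1828: 366 days (1828 is a leap year).
May 11, 1828 → May 11, 1829: 365 days.
May 11, 1829 → May 11, 1830: 365 days.
May 11, 1830 → May 11, 1831: 365 days.
May 11, 1831 → May 11, 1832: 366 days (1832 is a leap year).
May 1832: 31 − 11 = 20 days remain.
Then June (30): 30 days.
July 1–26, 1832: 26 days.
Residual: 76 days.
Total: 2268 days.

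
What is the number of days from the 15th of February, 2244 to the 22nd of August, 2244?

February 2244: 29 − 15 = 14 days remain (2244 is a leap year, so February has 29 days).
Then March (31), April (30), May (31), June (30), July (31): 31 + 30 + 31 + 30 + 31 = 153 days.
August 1–22, 2244: 22 days.
Total: 14 + 153 + 22 = 189 days.

189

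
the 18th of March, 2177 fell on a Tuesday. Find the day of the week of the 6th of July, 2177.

March 2177: 31 − 18 = 13 days remain.
Then April (30), May (31), June (30): 30 + 31 + 30 = 91 days.
July 1–6, 2177: 6 days.
Total: 13 + 91 + 6 = 110 days.
110 mod 7 = 5, so 5 days after Tuesday is Sunday.

Sunday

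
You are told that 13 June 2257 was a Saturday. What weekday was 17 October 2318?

Thursday

Day-of-year of June 13, 2257: 164.
Day-of-year of October 17, 2318: 290.
2257 has 365 days, so 365 − 164 = 201 days remain in 2257.
Full years 2258–2317: 46 common + 14 leap = 46×365 + 14×366 = 21914 days.
Total: 201 + 21914 + 290 = 22405 days.
22405 mod 7 = 5, so 5 days after Saturday is Thursday.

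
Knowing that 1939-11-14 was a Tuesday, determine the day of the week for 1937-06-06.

Count forward from the earlier date (June 6, 1937) to the later (November 14, 1939):
Day-of-year of June 6, 1937: 157.
Day-of-year of November 14, 1939: 318.
1937 has 365 days, so 365 − 157 = 208 days remain in 1937.
Full years: 1938: 365. Sum = 365.
Total: 208 + 365 + 318 = 891 days.
891 mod 7 = 2, so 2 days before Tuesday is Sunday.

Sunday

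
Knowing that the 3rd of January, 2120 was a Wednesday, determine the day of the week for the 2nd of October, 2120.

January 2120: 31 − 3 = 28 days remain.
Then February 2120 (29), March (31), April (30), May (31), June (30), July (31), August (31), September (30): 29 + 31 + 30 + 31 + 30 + 31 + 31 + 30 = 243 days.
October 1–2, 2120: 2 days.
Total: 28 + 243 + 2 = 273 days.
273 is a multiple of 7, so the 2nd of October, 2120 falls on the same weekday: Wednesday.

Wednesday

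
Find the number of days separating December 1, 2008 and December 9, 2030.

From December 1, 2008 to December 1, 2030: 22 years, of which 5 contain a Feb 29 — 17×365 + 5×366 = 8035 days.
Within December 2030: 9 − 1 = 8 days.
Total: 8043 days.

8043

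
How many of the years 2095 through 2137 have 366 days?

Years divisible by 4 in [2095, 2137]: 2096, 2100, 2104, 2108, 2112, 2116, 2120, 2124, 2128, 2132, 2136.
Of these, 2100 is divisible by 100 but not 400, so not leap.
Leap years: 11 − 1 = 10.

10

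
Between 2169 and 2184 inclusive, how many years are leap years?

4

Years divisible by 4 in [2169, 2184]: 2172, 2176, 2180, 2184.
No century exceptions apply. Count: 4.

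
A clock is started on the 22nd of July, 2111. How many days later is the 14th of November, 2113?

846

July 2111: 31 − 22 = 9 days remain.
Then 27 full months totalling 823 days.
November 1–14, 2113: 14 days.
Total: 9 + 823 + 14 = 846 days.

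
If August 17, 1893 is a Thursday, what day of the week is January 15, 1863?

Count forward from the earlier date (January 15, 1863) to the later (August 17, 1893):
From January 15, 1863 to January 15, 1893: 30 years, of which 8 contain a Feb 29 — 22×365 + 8×366 = 10958 days.
January 1893: 31 − 15 = 16 days remain.
Then February 1893 (28), March (31), April (30), May (31), June (30), July (31): 28 + 31 + 30 + 31 + 30 + 31 = 181 days.
August 1–17, 1893: 17 days.
Residual: 214 days.
Total: 11172 days.
11172 is a multiple of 7, so January 15, 1863 falls on the same weekday: Thursday.

Thursday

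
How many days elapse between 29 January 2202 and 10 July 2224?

8198

From January 29, 2202 to January 29, 2224: 22 years, of which 5 contain a Feb 29 — 17×365 + 5×366 = 8035 days.
January 2224: 31 − 29 = 2 days remain.
Then February 2224 (29), March (31), April (30), May (31), June (30): 29 + 31 + 30 + 31 + 30 = 151 days.
July 1–10, 2224: 10 days.
Residual: 163 days.
Total: 8198 days.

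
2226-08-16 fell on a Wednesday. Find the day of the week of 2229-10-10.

Day-of-year of August 16, 2226: 228.
Day-of-year of October 10, 2229: 283.
2226 has 365 days, so 365 − 228 = 137 days remain in 2226.
Full years: 2227: 365; 2228: 366. Sum = 731.
Total: 137 + 731 + 283 = 1151 days.
1151 mod 7 = 3, so 3 days after Wednesday is Saturday.

Saturday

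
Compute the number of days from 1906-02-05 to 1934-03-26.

From February 5, 1906 to February 5, 1934: 28 years, of which 7 contain a Feb 29 — 21×365 + 7×366 = 10227 days.
February 1934: 28 − 5 = 23 days remain (1934 is not a leap year, so February has 28 days).
March 1–26, 1934: 26 days.
Residual: 49 days.
Total: 10276 days.

10276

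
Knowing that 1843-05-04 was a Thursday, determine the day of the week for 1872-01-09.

Tuesday

From May 4, 1843 to May 4, 1871: 28 years, of which 7 contain a Feb 29 — 21×365 + 7×366 = 10227 days.
May 1871: 31 − 4 = 27 days remain.
Then June (30), July (31), August (31), September (30), October (31), November (30), December (31): 30 + 31 + 31 + 30 + 31 + 30 + 31 = 214 days.
January 1–9, 1872: 9 days.
Residual: 250 days.
Total: 10477 days.
10477 mod 7 = 5, so 5 days after Thursday is Tuesday.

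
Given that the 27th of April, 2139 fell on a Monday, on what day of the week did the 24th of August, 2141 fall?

April 27, 2139 → April 27, 2140: 366 days (2140 is a leap year).
April 27, 2140 → April 27, 2141: 365 days.
April 2141: 30 − 27 = 3 days remain.
Then May (31), June (30), July (31): 31 + 30 + 31 = 92 days.
August 1–24, 2141: 24 days.
Residual: 119 days.
Total: 850 days.
850 mod 7 = 3, so 3 days after Monday is Thursday.

Thursday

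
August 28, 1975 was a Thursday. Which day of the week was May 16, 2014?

Friday

From August 28, 1975 to August 28, 2013: 38 years, of which 10 contain a Feb 29 — 28×365 + 10×366 = 13880 days.
(2000 is a leap year (divisible by 400).)
August 2013: 31 − 28 = 3 days remain.
Then September (30), October (31), November (30), December (31), January (31), February 2014 (28), March (31), April (30): 30 + 31 + 30 + 31 + 31 + 28 + 31 + 30 = 242 days.
May 1–16, 2014: 16 days.
Residual: 261 days.
Total: 14141 days.
14141 mod 7 = 1, so 1 day after Thursday is Friday.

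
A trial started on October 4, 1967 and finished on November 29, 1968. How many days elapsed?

October 1967: 31 − 4 = 27 days remain.
Then 12 full months totalling 366 days.
November 1–29, 1968: 29 days.
Total: 27 + 366 + 29 = 422 days.

422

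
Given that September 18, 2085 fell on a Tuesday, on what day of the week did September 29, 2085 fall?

Within September 2085: 29 − 18 = 11 days.
11 mod 7 = 4, so 4 days after Tuesday is Saturday.

Saturday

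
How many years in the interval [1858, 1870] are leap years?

Years divisible by 4 in [1858, 1870]: 1860, 1864, 1868.
No century exceptions apply. Count: 3.

3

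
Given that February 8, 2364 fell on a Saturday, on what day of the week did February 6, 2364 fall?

Count forward from the earlier date (February 6, 2364) to the later (February 8, 2364):
Within February 2364: 8 − 6 = 2 days.
2 mod 7 = 2, so 2 days before Saturday is Thursday.

Thursday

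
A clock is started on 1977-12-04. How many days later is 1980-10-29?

1060

December 4, 1977 → December 4, 1978: 365 days.
December 4, 1978 → December 4, 1979: 365 days.
December 1979: 31 − 4 = 27 days remain.
Then 9 full months totalling 274 days.
October 1–29, 1980: 29 days.
Residual: 330 days.
Total: 1060 days.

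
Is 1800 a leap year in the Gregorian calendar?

No

1800 is not a leap year (divisible by 100 but not 400).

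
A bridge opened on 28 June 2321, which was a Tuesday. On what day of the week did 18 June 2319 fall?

Count forward from the earlier date (June 18, 2319) to the later (June 28, 2321):
June 2319: 30 − 18 = 12 days remain.
Then 23 full months totalling 701 days.
June 1–28, 2321: 28 days.
Total: 12 + 701 + 28 = 741 days.
741 mod 7 = 6, so 6 days before Tuesday is Wednesday.

Wednesday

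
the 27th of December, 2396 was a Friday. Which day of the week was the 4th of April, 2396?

Thursday

Count forward from the earlier date (April 4, 2396) to the later (December 27, 2396):
April 2396: 30 − 4 = 26 days remain.
Then May (31), June (30), July (31), August (31), September (30), October (31), November (30): 31 + 30 + 31 + 31 + 30 + 31 + 30 = 214 days.
December 1–27, 2396: 27 days.
Total: 26 + 214 + 27 = 267 days.
267 mod 7 = 1, so 1 day before Friday is Thursday.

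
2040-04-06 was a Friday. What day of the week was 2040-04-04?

Count forward from the earlier date (April 4, 2040) to the later (April 6, 2040):
Within April 2040: 6 − 4 = 2 days.
2 mod 7 = 2, so 2 days before Friday is Wednesday.

Wednesday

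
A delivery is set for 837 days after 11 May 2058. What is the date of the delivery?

25 August 2060

Count 837 days after May 11, 2058:
May 11, 2058 → May 11, 2059: 365 days.
May 11, 2059 → May 11, 2060: 366 days (2060 is a leap year).
May 2060: 31 − 11 = 20 days remain.
Then June (30), July (31): 30 + 31 = 61 days.
August 1–25, 2060: 25 days.
Residual: 106 days.
Total: 837 days.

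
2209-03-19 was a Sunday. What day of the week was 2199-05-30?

Thursday

Count forward from the earlier date (May 30, 2199) to the later (March 19, 2209):
From May 30, 2199 to May 30, 2208: 9 years, of which 2 contain a Feb 29 — 7×365 + 2×366 = 3287 days.
(2200 is not a leap year (divisible by 100 but not 400).)
May 2208: 31 − 30 = 1 day remains.
Then 9 full months totalling 273 days.
March 1–19, 2209: 19 days.
Residual: 293 days.
Total: 3580 days.
3580 mod 7 = 3, so 3 days before Sunday is Thursday.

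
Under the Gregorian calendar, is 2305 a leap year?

No

2305 is not a leap year.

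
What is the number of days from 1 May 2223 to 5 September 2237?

Day-of-year of May 1, 2223: 121.
Day-of-year of September 5, 2237: 248.
2223 has 365 days, so 365 − 121 = 244 days remain in 2223.
Full years 2224–2236: 9 common + 4 leap = 9×365 + 4×366 = 4749 days.
Total: 244 + 4749 + 248 = 5241 days.

5241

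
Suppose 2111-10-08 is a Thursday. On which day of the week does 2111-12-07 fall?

Monday

October 2111: 31 − 8 = 23 days remain.
Then November (30): 30 days.
December 1–7, 2111: 7 days.
Total: 23 + 30 + 7 = 60 days.
60 mod 7 = 4, so 4 days after Thursday is Monday.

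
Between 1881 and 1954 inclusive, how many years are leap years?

Years divisible by 4: 1884, 1888, …, 1952 — 18 in all.
Of these, 1900 is divisible by 100 but not 400, so not leap.
Leap years: 18 − 1 = 17.

17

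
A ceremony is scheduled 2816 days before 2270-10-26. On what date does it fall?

2263-02-09

Count 2816 days before October 26, 2270:
From February 9, 2263 to February 9, 2270: 7 years, of which 2 contain a Feb 29 — 5×365 + 2×366 = 2557 days.
February 2270: 28 − 9 = 19 days remain (2270 is not a leap year, so February has 28 days).
Then March (31), April (30), May (31), June (30), July (31), August (31), September (30): 31 + 30 + 31 + 30 + 31 + 31 + 30 = 214 days.
October 1–26, 2270: 26 days.
Residual: 259 days.
Total: 2816 days.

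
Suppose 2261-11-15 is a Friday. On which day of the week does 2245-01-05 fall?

Count forward from the earlier date (January 5, 2245) to the later (November 15, 2261):
From January 5, 2245 to January 5, 2261: 16 years, of which 4 contain a Feb 29 — 12×365 + 4×366 = 5844 days.
January 2261: 31 − 5 = 26 days remain.
Then 9 full months totalling 273 days.
November 1–15, 2261: 15 days.
Residual: 314 days.
Total: 6158 days.
6158 mod 7 = 5, so 5 days before Friday is Sunday.

Sunday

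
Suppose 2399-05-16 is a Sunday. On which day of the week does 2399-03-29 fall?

Count forward from the earlier date (March 29, 2399) to the later (May 16, 2399):
March 2399: 31 − 29 = 2 days remain.
Then April (30): 30 days.
May 1–16, 2399: 16 days.
Total: 2 + 30 + 16 = 48 days.
48 mod 7 = 6, so 6 days before Sunday is Monday.

Monday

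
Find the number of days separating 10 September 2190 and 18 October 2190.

38

September 2190: 30 − 10 = 20 days remain.
October 1–18, 2190: 18 days.
Total: 20 + 18 = 38 days.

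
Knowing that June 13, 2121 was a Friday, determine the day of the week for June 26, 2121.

Within June 2121: 26 − 13 = 13 days.
13 mod 7 = 6, so 6 days after Friday is Thursday.

Thursday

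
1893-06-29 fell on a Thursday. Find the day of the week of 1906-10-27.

Day-of-year of June 29, 1893: 180.
Day-of-year of October 27, 1906: 300.
1893 has 365 days, so 365 − 180 = 185 days remain in 1893.
Full years 1894–1905: 10 common + 2 leap = 10×365 + 2×366 = 4382 days.
Total: 185 + 4382 + 300 = 4867 days.
4867 mod 7 = 2, so 2 days after Thursday is Saturday.

Saturday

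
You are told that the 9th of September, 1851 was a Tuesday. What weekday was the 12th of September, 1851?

Within September 1851: 12 − 9 = 3 days.
3 mod 7 = 3, so 3 days after Tuesday is Friday.

Friday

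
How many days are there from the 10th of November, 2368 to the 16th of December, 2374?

2227

November 10, 2368 → November 10, 2369: 365 days.
November 10, 2369 → November 10, 2370: 365 days.
November 10, 2370 → November 10, 2371: 365 days.
November 10, 2371 → November 10, 2372: 366 days (2372 is a leap year).
November 10, 2372 → November 10, 2373: 365 days.
November 10, 2373 → November 10, 2374: 365 days.
November 2374: 30 − 10 = 20 days remain.
December 1–16, 2374: 16 days.
Residual: 36 days.
Total: 2227 days.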